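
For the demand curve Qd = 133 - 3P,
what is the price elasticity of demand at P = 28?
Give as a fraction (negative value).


dQ/dP = -3
At P = 28: Q = 133 - 3*28 = 49
E = (dQ/dP)(P/Q) = (-3)(28/49) = -12/7

-12/7


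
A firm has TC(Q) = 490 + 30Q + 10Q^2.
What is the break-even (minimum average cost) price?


AC(Q) = 490/Q + 30 + 10Q
To minimize: dAC/dQ = -490/Q^2 + 10 = 0
Q^2 = 490/10 = 49
Q* = 7
Min AC = 490/7 + 30 + 10*7
Min AC = 70 + 30 + 70 = 170

170


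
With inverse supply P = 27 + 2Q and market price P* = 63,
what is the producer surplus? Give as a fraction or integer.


Minimum supply price (at Q=0): P_min = 27
Quantity supplied at P* = 63:
Q* = (63 - 27)/2 = 18
PS = (1/2) * Q* * (P* - P_min)
PS = (1/2) * 18 * (63 - 27)
PS = (1/2) * 18 * 36 = 324

324


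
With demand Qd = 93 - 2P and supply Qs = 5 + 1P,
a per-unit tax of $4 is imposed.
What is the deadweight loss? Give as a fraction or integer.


Pre-tax equilibrium quantity: Q* = 103/3
Post-tax equilibrium quantity: Q_tax = 95/3
Reduction in quantity: Q* - Q_tax = 8/3
DWL = (1/2) * tax * (Q* - Q_tax)
DWL = (1/2) * 4 * 8/3 = 16/3

16/3


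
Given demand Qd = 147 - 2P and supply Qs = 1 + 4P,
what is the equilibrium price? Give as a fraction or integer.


At equilibrium, Qd = Qs.
147 - 2P = 1 + 4P
147 - 1 = 2P + 4P
146 = 6P
P* = 146/6 = 73/3

73/3


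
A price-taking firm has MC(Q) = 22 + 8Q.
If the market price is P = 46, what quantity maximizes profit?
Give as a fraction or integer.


In perfect competition, profit is maximized where P = MC.
46 = 22 + 8Q
24 = 8Q
Q* = 24/8 = 3

3


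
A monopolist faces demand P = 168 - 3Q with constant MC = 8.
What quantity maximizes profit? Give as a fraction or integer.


TR = P*Q = (168 - 3Q)Q = 168Q - 3Q^2
MR = dTR/dQ = 168 - 6Q
Set MR = MC:
168 - 6Q = 8
160 = 6Q
Q* = 160/6 = 80/3

80/3


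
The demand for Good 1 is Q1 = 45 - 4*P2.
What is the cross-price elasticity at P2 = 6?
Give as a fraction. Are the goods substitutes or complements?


dQ1/dP2 = -4
At P2 = 6: Q1 = 45 - 4*6 = 21
Exy = (dQ1/dP2)(P2/Q1) = -4 * 6 / 21 = -8/7
Since Exy < 0, the goods are complements.

-8/7 (complements)


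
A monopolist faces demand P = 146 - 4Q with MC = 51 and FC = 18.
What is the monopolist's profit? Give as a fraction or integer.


MR = MC: 146 - 8Q = 51
Q* = 95/8
P* = 146 - 4*95/8 = 197/2
Profit = (P* - MC)*Q* - FC
= (197/2 - 51)*95/8 - 18
= 95/2*95/8 - 18
= 9025/16 - 18 = 8737/16

8737/16


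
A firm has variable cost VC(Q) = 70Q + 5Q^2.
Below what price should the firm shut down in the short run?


AVC(Q) = VC(Q)/Q = 70 + 5Q
AVC is increasing in Q, so minimum AVC is at Q -> 0+.
Min AVC = 70
The firm should shut down if P < 70.

70


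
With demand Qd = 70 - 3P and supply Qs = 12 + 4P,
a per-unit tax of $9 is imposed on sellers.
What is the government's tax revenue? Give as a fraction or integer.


With tax on sellers, new supply: Qs' = 12 + 4(P - 9)
= 4P - 24
New equilibrium quantity:
Q_new = 208/7
Tax revenue = tax * Q_new = 9 * 208/7 = 1872/7

1872/7


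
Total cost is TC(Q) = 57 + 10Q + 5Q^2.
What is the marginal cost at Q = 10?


MC = dTC/dQ = 10 + 2*5*Q
At Q = 10:
MC = 10 + 10*10
MC = 10 + 100 = 110

110


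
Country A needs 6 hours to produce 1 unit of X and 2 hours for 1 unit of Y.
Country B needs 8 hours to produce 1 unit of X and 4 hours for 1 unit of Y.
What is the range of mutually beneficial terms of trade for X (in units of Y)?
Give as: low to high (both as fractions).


Opportunity cost of X for Country A = hours_X / hours_Y = 6/2 = 3 units of Y
Opportunity cost of X for Country B = hours_X / hours_Y = 8/4 = 2 units of Y
Terms of trade must be between the two opportunity costs.
Range: 2 to 3

2 to 3


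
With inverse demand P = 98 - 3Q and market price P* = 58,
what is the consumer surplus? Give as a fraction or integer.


Maximum willingness to pay (at Q=0): P_max = 98
Quantity demanded at P* = 58:
Q* = (98 - 58)/3 = 40/3
CS = (1/2) * Q* * (P_max - P*)
CS = (1/2) * 40/3 * (98 - 58)
CS = (1/2) * 40/3 * 40 = 800/3

800/3


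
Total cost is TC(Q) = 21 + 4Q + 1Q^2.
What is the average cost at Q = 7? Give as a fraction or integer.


TC(7) = 21 + 4*7 + 1*7^2
TC(7) = 21 + 28 + 49 = 98
AC = TC/Q = 98/7 = 14

14


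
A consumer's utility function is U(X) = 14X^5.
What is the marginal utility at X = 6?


MU = dU/dX = 14*5*X^(5-1)
MU = 70*X^4
At X = 6:
MU = 70 * 6^4
MU = 70 * 1296 = 90720

90720


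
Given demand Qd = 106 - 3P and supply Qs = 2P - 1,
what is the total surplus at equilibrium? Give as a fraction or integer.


Find equilibrium: 106 - 3P = 2P - 1
106 + 1 = 5P
P* = 107/5 = 107/5
Q* = 2*107/5 - 1 = 209/5
Inverse demand: P = 106/3 - Q/3, so P_max = 106/3
Inverse supply: P = 1/2 + Q/2, so P_min = 1/2
CS = (1/2) * 209/5 * (106/3 - 107/5) = 43681/150
PS = (1/2) * 209/5 * (107/5 - 1/2) = 43681/100
TS = CS + PS = 43681/150 + 43681/100 = 43681/60

43681/60


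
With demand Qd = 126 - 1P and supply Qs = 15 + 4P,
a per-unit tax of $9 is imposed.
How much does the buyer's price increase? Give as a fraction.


With a per-unit tax, the buyer's price increase depends on relative slopes.
Supply slope: d = 4, Demand slope: b = 1
Buyer's price increase = d * tax / (b + d)
= 4 * 9 / (1 + 4)
= 36 / 5 = 36/5

36/5


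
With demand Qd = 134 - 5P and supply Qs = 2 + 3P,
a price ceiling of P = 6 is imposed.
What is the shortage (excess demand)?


At P = 6:
Qd = 134 - 5*6 = 104
Qs = 2 + 3*6 = 20
Shortage = Qd - Qs = 104 - 20 = 84

84


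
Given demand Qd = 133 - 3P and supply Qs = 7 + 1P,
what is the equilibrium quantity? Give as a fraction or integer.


First find equilibrium price:
133 - 3P = 7 + 1P
P* = 126/4 = 63/2
Then substitute into demand:
Q* = 133 - 3 * 63/2 = 77/2

77/2


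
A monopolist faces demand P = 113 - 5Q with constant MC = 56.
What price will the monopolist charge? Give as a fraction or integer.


MR = 113 - 10Q
Set MR = MC: 113 - 10Q = 56
Q* = 57/10
Substitute into demand:
P* = 113 - 5*57/10 = 169/2

169/2


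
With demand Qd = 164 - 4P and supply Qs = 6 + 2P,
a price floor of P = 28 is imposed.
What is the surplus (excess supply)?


At P = 28:
Qd = 164 - 4*28 = 52
Qs = 6 + 2*28 = 62
Surplus = Qs - Qd = 62 - 52 = 10

10


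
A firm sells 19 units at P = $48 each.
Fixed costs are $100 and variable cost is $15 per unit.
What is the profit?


Total Revenue = P * Q = 48 * 19 = $912
Total Cost = FC + VC*Q = 100 + 15*19 = $385
Profit = TR - TC = 912 - 385 = $527

$527


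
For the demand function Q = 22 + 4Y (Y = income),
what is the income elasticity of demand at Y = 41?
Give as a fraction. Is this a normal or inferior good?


dQ/dY = 4
At Y = 41: Q = 22 + 4*41 = 186
Ey = (dQ/dY)(Y/Q) = 4 * 41 / 186 = 82/93
Since Ey > 0, this is a normal good.

82/93 (normal good)


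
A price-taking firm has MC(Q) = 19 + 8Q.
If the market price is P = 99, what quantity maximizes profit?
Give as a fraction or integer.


In perfect competition, profit is maximized where P = MC.
99 = 19 + 8Q
80 = 8Q
Q* = 80/8 = 10

10


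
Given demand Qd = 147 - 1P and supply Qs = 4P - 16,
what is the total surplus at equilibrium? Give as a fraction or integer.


Find equilibrium: 147 - 1P = 4P - 16
147 + 16 = 5P
P* = 163/5 = 163/5
Q* = 4*163/5 - 16 = 572/5
Inverse demand: P = 147 - Q/1, so P_max = 147
Inverse supply: P = 4 + Q/4, so P_min = 4
CS = (1/2) * 572/5 * (147 - 163/5) = 163592/25
PS = (1/2) * 572/5 * (163/5 - 4) = 40898/25
TS = CS + PS = 163592/25 + 40898/25 = 40898/5

40898/5


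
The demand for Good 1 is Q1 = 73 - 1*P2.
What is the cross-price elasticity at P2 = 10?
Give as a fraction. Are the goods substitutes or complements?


dQ1/dP2 = -1
At P2 = 10: Q1 = 73 - 1*10 = 63
Exy = (dQ1/dP2)(P2/Q1) = -1 * 10 / 63 = -10/63
Since Exy < 0, the goods are complements.

-10/63 (complements)


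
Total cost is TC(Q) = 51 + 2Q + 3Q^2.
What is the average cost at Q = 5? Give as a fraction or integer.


TC(5) = 51 + 2*5 + 3*5^2
TC(5) = 51 + 10 + 75 = 136
AC = TC/Q = 136/5 = 136/5

136/5


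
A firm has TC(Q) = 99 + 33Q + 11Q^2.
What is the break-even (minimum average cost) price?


AC(Q) = 99/Q + 33 + 11Q
To minimize: dAC/dQ = -99/Q^2 + 11 = 0
Q^2 = 99/11 = 9
Q* = 3
Min AC = 99/3 + 33 + 11*3
Min AC = 33 + 33 + 33 = 99

99


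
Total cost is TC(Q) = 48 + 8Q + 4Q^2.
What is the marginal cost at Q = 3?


MC = dTC/dQ = 8 + 2*4*Q
At Q = 3:
MC = 8 + 8*3
MC = 8 + 24 = 32

32


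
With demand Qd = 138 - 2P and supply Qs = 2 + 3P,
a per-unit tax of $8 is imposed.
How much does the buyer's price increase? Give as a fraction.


With a per-unit tax, the buyer's price increase depends on relative slopes.
Supply slope: d = 3, Demand slope: b = 2
Buyer's price increase = d * tax / (b + d)
= 3 * 8 / (2 + 3)
= 24 / 5 = 24/5

24/5


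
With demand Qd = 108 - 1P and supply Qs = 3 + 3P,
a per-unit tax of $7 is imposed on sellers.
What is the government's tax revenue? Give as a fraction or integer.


With tax on sellers, new supply: Qs' = 3 + 3(P - 7)
= 3P - 18
New equilibrium quantity:
Q_new = 153/2
Tax revenue = tax * Q_new = 7 * 153/2 = 1071/2

1071/2


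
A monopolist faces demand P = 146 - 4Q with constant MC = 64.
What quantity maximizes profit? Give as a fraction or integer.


TR = P*Q = (146 - 4Q)Q = 146Q - 4Q^2
MR = dTR/dQ = 146 - 8Q
Set MR = MC:
146 - 8Q = 64
82 = 8Q
Q* = 82/8 = 41/4

41/4


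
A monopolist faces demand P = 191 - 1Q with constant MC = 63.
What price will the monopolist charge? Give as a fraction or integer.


MR = 191 - 2Q
Set MR = MC: 191 - 2Q = 63
Q* = 64
Substitute into demand:
P* = 191 - 1*64 = 127

127


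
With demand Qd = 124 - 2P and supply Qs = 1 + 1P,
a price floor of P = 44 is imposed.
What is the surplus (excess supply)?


At P = 44:
Qd = 124 - 2*44 = 36
Qs = 1 + 1*44 = 45
Surplus = Qs - Qd = 45 - 36 = 9

9


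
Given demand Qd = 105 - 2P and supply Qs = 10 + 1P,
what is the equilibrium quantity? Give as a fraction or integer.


First find equilibrium price:
105 - 2P = 10 + 1P
P* = 95/3 = 95/3
Then substitute into demand:
Q* = 105 - 2 * 95/3 = 125/3

125/3


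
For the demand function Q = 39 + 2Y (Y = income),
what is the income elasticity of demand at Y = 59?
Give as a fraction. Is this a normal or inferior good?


dQ/dY = 2
At Y = 59: Q = 39 + 2*59 = 157
Ey = (dQ/dY)(Y/Q) = 2 * 59 / 157 = 118/157
Since Ey > 0, this is a normal good.

118/157 (normal good)


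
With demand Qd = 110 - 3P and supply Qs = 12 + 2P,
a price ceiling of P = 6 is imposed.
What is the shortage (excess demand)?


At P = 6:
Qd = 110 - 3*6 = 92
Qs = 12 + 2*6 = 24
Shortage = Qd - Qs = 92 - 24 = 68

68


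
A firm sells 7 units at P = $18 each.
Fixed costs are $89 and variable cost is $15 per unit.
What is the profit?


Total Revenue = P * Q = 18 * 7 = $126
Total Cost = FC + VC*Q = 89 + 15*7 = $194
Profit = TR - TC = 126 - 194 = $-68

$-68


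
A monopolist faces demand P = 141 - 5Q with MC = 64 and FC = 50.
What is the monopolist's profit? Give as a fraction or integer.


MR = MC: 141 - 10Q = 64
Q* = 77/10
P* = 141 - 5*77/10 = 205/2
Profit = (P* - MC)*Q* - FC
= (205/2 - 64)*77/10 - 50
= 77/2*77/10 - 50
= 5929/20 - 50 = 4929/20

4929/20


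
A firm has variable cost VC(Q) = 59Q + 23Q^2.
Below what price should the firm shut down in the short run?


AVC(Q) = VC(Q)/Q = 59 + 23Q
AVC is increasing in Q, so minimum AVC is at Q -> 0+.
Min AVC = 59
The firm should shut down if P < 59.

59


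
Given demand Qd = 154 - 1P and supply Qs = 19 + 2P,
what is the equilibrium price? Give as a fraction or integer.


At equilibrium, Qd = Qs.
154 - 1P = 19 + 2P
154 - 19 = 1P + 2P
135 = 3P
P* = 135/3 = 45

45


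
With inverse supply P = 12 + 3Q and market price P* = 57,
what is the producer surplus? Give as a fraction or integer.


Minimum supply price (at Q=0): P_min = 12
Quantity supplied at P* = 57:
Q* = (57 - 12)/3 = 15
PS = (1/2) * Q* * (P* - P_min)
PS = (1/2) * 15 * (57 - 12)
PS = (1/2) * 15 * 45 = 675/2

675/2


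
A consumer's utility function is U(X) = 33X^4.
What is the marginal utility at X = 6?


MU = dU/dX = 33*4*X^(4-1)
MU = 132*X^3
At X = 6:
MU = 132 * 6^3
MU = 132 * 216 = 28512

28512


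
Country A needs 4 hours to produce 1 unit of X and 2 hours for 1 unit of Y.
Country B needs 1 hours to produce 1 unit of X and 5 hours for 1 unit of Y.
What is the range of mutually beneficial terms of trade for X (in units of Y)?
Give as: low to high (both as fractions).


Opportunity cost of X for Country A = hours_X / hours_Y = 4/2 = 2 units of Y
Opportunity cost of X for Country B = hours_X / hours_Y = 1/5 = 1/5 units of Y
Terms of trade must be between the two opportunity costs.
Range: 1/5 to 2

1/5 to 2


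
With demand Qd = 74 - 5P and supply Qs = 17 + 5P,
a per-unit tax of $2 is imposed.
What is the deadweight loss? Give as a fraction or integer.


Pre-tax equilibrium quantity: Q* = 91/2
Post-tax equilibrium quantity: Q_tax = 81/2
Reduction in quantity: Q* - Q_tax = 5
DWL = (1/2) * tax * (Q* - Q_tax)
DWL = (1/2) * 2 * 5 = 5

5


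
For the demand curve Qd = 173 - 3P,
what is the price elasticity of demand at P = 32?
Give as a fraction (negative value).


dQ/dP = -3
At P = 32: Q = 173 - 3*32 = 77
E = (dQ/dP)(P/Q) = (-3)(32/77) = -96/77

-96/77


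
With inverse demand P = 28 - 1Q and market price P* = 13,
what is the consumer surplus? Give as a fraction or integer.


Maximum willingness to pay (at Q=0): P_max = 28
Quantity demanded at P* = 13:
Q* = (28 - 13)/1 = 15
CS = (1/2) * Q* * (P_max - P*)
CS = (1/2) * 15 * (28 - 13)
CS = (1/2) * 15 * 15 = 225/2

225/2


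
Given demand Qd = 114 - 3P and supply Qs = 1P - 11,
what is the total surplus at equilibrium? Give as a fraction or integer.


Find equilibrium: 114 - 3P = 1P - 11
114 + 11 = 4P
P* = 125/4 = 125/4
Q* = 1*125/4 - 11 = 81/4
Inverse demand: P = 38 - Q/3, so P_max = 38
Inverse supply: P = 11 + Q/1, so P_min = 11
CS = (1/2) * 81/4 * (38 - 125/4) = 2187/32
PS = (1/2) * 81/4 * (125/4 - 11) = 6561/32
TS = CS + PS = 2187/32 + 6561/32 = 2187/8

2187/8


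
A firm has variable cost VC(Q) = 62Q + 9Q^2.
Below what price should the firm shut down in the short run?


AVC(Q) = VC(Q)/Q = 62 + 9Q
AVC is increasing in Q, so minimum AVC is at Q -> 0+.
Min AVC = 62
The firm should shut down if P < 62.

62


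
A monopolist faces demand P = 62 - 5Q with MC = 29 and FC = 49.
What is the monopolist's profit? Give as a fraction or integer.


MR = MC: 62 - 10Q = 29
Q* = 33/10
P* = 62 - 5*33/10 = 91/2
Profit = (P* - MC)*Q* - FC
= (91/2 - 29)*33/10 - 49
= 33/2*33/10 - 49
= 1089/20 - 49 = 109/20

109/20


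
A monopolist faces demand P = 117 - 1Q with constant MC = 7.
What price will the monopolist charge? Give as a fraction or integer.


MR = 117 - 2Q
Set MR = MC: 117 - 2Q = 7
Q* = 55
Substitute into demand:
P* = 117 - 1*55 = 62

62


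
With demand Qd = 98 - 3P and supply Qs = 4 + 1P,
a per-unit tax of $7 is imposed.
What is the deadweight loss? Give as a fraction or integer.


Pre-tax equilibrium quantity: Q* = 55/2
Post-tax equilibrium quantity: Q_tax = 89/4
Reduction in quantity: Q* - Q_tax = 21/4
DWL = (1/2) * tax * (Q* - Q_tax)
DWL = (1/2) * 7 * 21/4 = 147/8

147/8


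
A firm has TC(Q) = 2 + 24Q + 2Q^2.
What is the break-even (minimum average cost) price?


AC(Q) = 2/Q + 24 + 2Q
To minimize: dAC/dQ = -2/Q^2 + 2 = 0
Q^2 = 2/2 = 1
Q* = 1
Min AC = 2/1 + 24 + 2*1
Min AC = 2 + 24 + 2 = 28

28


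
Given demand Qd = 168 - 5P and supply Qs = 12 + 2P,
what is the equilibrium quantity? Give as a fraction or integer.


First find equilibrium price:
168 - 5P = 12 + 2P
P* = 156/7 = 156/7
Then substitute into demand:
Q* = 168 - 5 * 156/7 = 396/7

396/7


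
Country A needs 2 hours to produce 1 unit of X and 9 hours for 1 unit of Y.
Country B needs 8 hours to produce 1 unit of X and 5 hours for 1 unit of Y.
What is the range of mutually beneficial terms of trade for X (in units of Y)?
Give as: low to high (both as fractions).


Opportunity cost of X for Country A = hours_X / hours_Y = 2/9 = 2/9 units of Y
Opportunity cost of X for Country B = hours_X / hours_Y = 8/5 = 8/5 units of Y
Terms of trade must be between the two opportunity costs.
Range: 2/9 to 8/5

2/9 to 8/5


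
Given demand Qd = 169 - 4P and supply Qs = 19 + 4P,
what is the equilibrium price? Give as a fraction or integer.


At equilibrium, Qd = Qs.
169 - 4P = 19 + 4P
169 - 19 = 4P + 4P
150 = 8P
P* = 150/8 = 75/4

75/4


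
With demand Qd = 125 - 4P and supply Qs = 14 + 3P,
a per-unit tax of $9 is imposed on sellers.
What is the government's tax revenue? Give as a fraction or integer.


With tax on sellers, new supply: Qs' = 14 + 3(P - 9)
= 3P - 13
New equilibrium quantity:
Q_new = 323/7
Tax revenue = tax * Q_new = 9 * 323/7 = 2907/7

2907/7


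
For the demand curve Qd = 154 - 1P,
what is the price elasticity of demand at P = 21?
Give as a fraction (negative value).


dQ/dP = -1
At P = 21: Q = 154 - 1*21 = 133
E = (dQ/dP)(P/Q) = (-1)(21/133) = -3/19

-3/19


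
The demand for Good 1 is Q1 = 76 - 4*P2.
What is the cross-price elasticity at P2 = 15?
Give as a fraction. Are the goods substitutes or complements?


dQ1/dP2 = -4
At P2 = 15: Q1 = 76 - 4*15 = 16
Exy = (dQ1/dP2)(P2/Q1) = -4 * 15 / 16 = -15/4
Since Exy < 0, the goods are complements.

-15/4 (complements)


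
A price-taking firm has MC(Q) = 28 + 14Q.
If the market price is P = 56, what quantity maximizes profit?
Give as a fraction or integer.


In perfect competition, profit is maximized where P = MC.
56 = 28 + 14Q
28 = 14Q
Q* = 28/14 = 2

2


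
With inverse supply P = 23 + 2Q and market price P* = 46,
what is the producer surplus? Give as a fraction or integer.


Minimum supply price (at Q=0): P_min = 23
Quantity supplied at P* = 46:
Q* = (46 - 23)/2 = 23/2
PS = (1/2) * Q* * (P* - P_min)
PS = (1/2) * 23/2 * (46 - 23)
PS = (1/2) * 23/2 * 23 = 529/4

529/4


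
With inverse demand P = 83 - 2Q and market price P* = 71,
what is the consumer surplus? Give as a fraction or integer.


Maximum willingness to pay (at Q=0): P_max = 83
Quantity demanded at P* = 71:
Q* = (83 - 71)/2 = 6
CS = (1/2) * Q* * (P_max - P*)
CS = (1/2) * 6 * (83 - 71)
CS = (1/2) * 6 * 12 = 36

36


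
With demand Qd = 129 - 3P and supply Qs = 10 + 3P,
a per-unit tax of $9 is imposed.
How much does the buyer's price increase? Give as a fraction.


With a per-unit tax, the buyer's price increase depends on relative slopes.
Supply slope: d = 3, Demand slope: b = 3
Buyer's price increase = d * tax / (b + d)
= 3 * 9 / (3 + 3)
= 27 / 6 = 9/2

9/2


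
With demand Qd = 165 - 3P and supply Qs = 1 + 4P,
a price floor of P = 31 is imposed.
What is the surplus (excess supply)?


At P = 31:
Qd = 165 - 3*31 = 72
Qs = 1 + 4*31 = 125
Surplus = Qs - Qd = 125 - 72 = 53

53


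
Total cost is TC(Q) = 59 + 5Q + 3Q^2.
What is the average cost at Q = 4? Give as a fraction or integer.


TC(4) = 59 + 5*4 + 3*4^2
TC(4) = 59 + 20 + 48 = 127
AC = TC/Q = 127/4 = 127/4

127/4


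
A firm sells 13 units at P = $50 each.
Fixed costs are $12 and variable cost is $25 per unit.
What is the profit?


Total Revenue = P * Q = 50 * 13 = $650
Total Cost = FC + VC*Q = 12 + 25*13 = $337
Profit = TR - TC = 650 - 337 = $313

$313


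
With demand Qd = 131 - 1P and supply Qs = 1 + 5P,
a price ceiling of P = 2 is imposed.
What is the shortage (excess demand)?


At P = 2:
Qd = 131 - 1*2 = 129
Qs = 1 + 5*2 = 11
Shortage = Qd - Qs = 129 - 11 = 118

118


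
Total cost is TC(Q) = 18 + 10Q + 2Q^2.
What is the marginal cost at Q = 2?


MC = dTC/dQ = 10 + 2*2*Q
At Q = 2:
MC = 10 + 4*2
MC = 10 + 8 = 18

18


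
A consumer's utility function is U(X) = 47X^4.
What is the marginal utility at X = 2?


MU = dU/dX = 47*4*X^(4-1)
MU = 188*X^3
At X = 2:
MU = 188 * 2^3
MU = 188 * 8 = 1504

1504


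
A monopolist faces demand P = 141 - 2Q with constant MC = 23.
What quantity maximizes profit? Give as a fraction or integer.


TR = P*Q = (141 - 2Q)Q = 141Q - 2Q^2
MR = dTR/dQ = 141 - 4Q
Set MR = MC:
141 - 4Q = 23
118 = 4Q
Q* = 118/4 = 59/2

59/2


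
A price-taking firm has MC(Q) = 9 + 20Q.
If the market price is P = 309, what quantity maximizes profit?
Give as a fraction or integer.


In perfect competition, profit is maximized where P = MC.
309 = 9 + 20Q
300 = 20Q
Q* = 300/20 = 15

15


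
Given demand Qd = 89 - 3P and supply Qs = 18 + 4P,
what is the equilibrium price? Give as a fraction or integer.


At equilibrium, Qd = Qs.
89 - 3P = 18 + 4P
89 - 18 = 3P + 4P
71 = 7P
P* = 71/7 = 71/7

71/7


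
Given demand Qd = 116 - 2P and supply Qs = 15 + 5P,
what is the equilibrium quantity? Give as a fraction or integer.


First find equilibrium price:
116 - 2P = 15 + 5P
P* = 101/7 = 101/7
Then substitute into demand:
Q* = 116 - 2 * 101/7 = 610/7

610/7


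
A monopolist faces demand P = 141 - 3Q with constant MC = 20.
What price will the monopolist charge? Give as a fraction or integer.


MR = 141 - 6Q
Set MR = MC: 141 - 6Q = 20
Q* = 121/6
Substitute into demand:
P* = 141 - 3*121/6 = 161/2

161/2


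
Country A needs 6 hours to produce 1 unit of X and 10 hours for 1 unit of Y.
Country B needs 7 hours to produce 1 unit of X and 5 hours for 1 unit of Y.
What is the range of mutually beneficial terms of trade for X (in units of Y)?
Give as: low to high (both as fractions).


Opportunity cost of X for Country A = hours_X / hours_Y = 6/10 = 3/5 units of Y
Opportunity cost of X for Country B = hours_X / hours_Y = 7/5 = 7/5 units of Y
Terms of trade must be between the two opportunity costs.
Range: 3/5 to 7/5

3/5 to 7/5


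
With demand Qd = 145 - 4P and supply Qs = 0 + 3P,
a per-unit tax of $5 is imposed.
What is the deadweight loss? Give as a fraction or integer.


Pre-tax equilibrium quantity: Q* = 435/7
Post-tax equilibrium quantity: Q_tax = 375/7
Reduction in quantity: Q* - Q_tax = 60/7
DWL = (1/2) * tax * (Q* - Q_tax)
DWL = (1/2) * 5 * 60/7 = 150/7

150/7


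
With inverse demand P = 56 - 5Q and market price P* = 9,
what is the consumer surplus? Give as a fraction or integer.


Maximum willingness to pay (at Q=0): P_max = 56
Quantity demanded at P* = 9:
Q* = (56 - 9)/5 = 47/5
CS = (1/2) * Q* * (P_max - P*)
CS = (1/2) * 47/5 * (56 - 9)
CS = (1/2) * 47/5 * 47 = 2209/10

2209/10


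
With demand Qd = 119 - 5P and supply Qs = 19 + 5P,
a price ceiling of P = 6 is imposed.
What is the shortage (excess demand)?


At P = 6:
Qd = 119 - 5*6 = 89
Qs = 19 + 5*6 = 49
Shortage = Qd - Qs = 89 - 49 = 40

40


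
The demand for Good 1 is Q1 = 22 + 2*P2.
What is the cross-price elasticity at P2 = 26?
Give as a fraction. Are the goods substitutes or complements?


dQ1/dP2 = 2
At P2 = 26: Q1 = 22 + 2*26 = 74
Exy = (dQ1/dP2)(P2/Q1) = 2 * 26 / 74 = 26/37
Since Exy > 0, the goods are substitutes.

26/37 (substitutes)


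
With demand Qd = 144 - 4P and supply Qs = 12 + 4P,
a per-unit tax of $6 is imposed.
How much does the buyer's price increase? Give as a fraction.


With a per-unit tax, the buyer's price increase depends on relative slopes.
Supply slope: d = 4, Demand slope: b = 4
Buyer's price increase = d * tax / (b + d)
= 4 * 6 / (4 + 4)
= 24 / 8 = 3

3


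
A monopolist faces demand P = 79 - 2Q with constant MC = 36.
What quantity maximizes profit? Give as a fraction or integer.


TR = P*Q = (79 - 2Q)Q = 79Q - 2Q^2
MR = dTR/dQ = 79 - 4Q
Set MR = MC:
79 - 4Q = 36
43 = 4Q
Q* = 43/4 = 43/4

43/4


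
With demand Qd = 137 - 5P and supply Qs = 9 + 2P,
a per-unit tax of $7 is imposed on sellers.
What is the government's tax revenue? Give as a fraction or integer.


With tax on sellers, new supply: Qs' = 9 + 2(P - 7)
= 2P - 5
New equilibrium quantity:
Q_new = 249/7
Tax revenue = tax * Q_new = 7 * 249/7 = 249

249


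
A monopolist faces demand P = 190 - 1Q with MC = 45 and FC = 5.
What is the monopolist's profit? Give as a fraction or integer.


MR = MC: 190 - 2Q = 45
Q* = 145/2
P* = 190 - 1*145/2 = 235/2
Profit = (P* - MC)*Q* - FC
= (235/2 - 45)*145/2 - 5
= 145/2*145/2 - 5
= 21025/4 - 5 = 21005/4

21005/4


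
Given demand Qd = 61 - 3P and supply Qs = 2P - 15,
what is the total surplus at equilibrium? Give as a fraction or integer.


Find equilibrium: 61 - 3P = 2P - 15
61 + 15 = 5P
P* = 76/5 = 76/5
Q* = 2*76/5 - 15 = 77/5
Inverse demand: P = 61/3 - Q/3, so P_max = 61/3
Inverse supply: P = 15/2 + Q/2, so P_min = 15/2
CS = (1/2) * 77/5 * (61/3 - 76/5) = 5929/150
PS = (1/2) * 77/5 * (76/5 - 15/2) = 5929/100
TS = CS + PS = 5929/150 + 5929/100 = 5929/60

5929/60


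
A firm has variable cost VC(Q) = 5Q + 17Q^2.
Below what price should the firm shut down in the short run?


AVC(Q) = VC(Q)/Q = 5 + 17Q
AVC is increasing in Q, so minimum AVC is at Q -> 0+.
Min AVC = 5
The firm should shut down if P < 5.

5


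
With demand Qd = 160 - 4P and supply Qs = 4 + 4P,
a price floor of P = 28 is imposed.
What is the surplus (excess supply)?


At P = 28:
Qd = 160 - 4*28 = 48
Qs = 4 + 4*28 = 116
Surplus = Qs - Qd = 116 - 48 = 68

68


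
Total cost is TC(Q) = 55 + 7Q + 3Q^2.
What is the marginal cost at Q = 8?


MC = dTC/dQ = 7 + 2*3*Q
At Q = 8:
MC = 7 + 6*8
MC = 7 + 48 = 55

55


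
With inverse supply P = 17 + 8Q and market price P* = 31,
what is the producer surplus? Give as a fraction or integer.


Minimum supply price (at Q=0): P_min = 17
Quantity supplied at P* = 31:
Q* = (31 - 17)/8 = 7/4
PS = (1/2) * Q* * (P* - P_min)
PS = (1/2) * 7/4 * (31 - 17)
PS = (1/2) * 7/4 * 14 = 49/4

49/4


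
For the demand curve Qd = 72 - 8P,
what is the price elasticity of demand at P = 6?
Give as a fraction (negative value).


dQ/dP = -8
At P = 6: Q = 72 - 8*6 = 24
E = (dQ/dP)(P/Q) = (-8)(6/24) = -2

-2


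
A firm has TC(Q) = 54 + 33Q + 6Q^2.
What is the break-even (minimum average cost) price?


AC(Q) = 54/Q + 33 + 6Q
To minimize: dAC/dQ = -54/Q^2 + 6 = 0
Q^2 = 54/6 = 9
Q* = 3
Min AC = 54/3 + 33 + 6*3
Min AC = 18 + 33 + 18 = 69

69


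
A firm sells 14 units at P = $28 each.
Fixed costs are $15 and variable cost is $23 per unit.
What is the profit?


Total Revenue = P * Q = 28 * 14 = $392
Total Cost = FC + VC*Q = 15 + 23*14 = $337
Profit = TR - TC = 392 - 337 = $55

$55


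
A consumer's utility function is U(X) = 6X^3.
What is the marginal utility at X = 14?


MU = dU/dX = 6*3*X^(3-1)
MU = 18*X^2
At X = 14:
MU = 18 * 14^2
MU = 18 * 196 = 3528

3528


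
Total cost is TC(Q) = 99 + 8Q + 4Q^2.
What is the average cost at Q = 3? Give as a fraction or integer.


TC(3) = 99 + 8*3 + 4*3^2
TC(3) = 99 + 24 + 36 = 159
AC = TC/Q = 159/3 = 53

53


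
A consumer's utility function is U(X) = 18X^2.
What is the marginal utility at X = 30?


MU = dU/dX = 18*2*X^(2-1)
MU = 36*X^1
At X = 30:
MU = 36 * 30^1
MU = 36 * 30 = 1080

1080


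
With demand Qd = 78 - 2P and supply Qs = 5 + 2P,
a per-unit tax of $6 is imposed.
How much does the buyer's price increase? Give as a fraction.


With a per-unit tax, the buyer's price increase depends on relative slopes.
Supply slope: d = 2, Demand slope: b = 2
Buyer's price increase = d * tax / (b + d)
= 2 * 6 / (2 + 2)
= 12 / 4 = 3

3


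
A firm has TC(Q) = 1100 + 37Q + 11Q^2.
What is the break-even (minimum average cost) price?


AC(Q) = 1100/Q + 37 + 11Q
To minimize: dAC/dQ = -1100/Q^2 + 11 = 0
Q^2 = 1100/11 = 100
Q* = 10
Min AC = 1100/10 + 37 + 11*10
Min AC = 110 + 37 + 110 = 257

257


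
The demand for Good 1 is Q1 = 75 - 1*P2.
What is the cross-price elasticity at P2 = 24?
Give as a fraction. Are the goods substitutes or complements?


dQ1/dP2 = -1
At P2 = 24: Q1 = 75 - 1*24 = 51
Exy = (dQ1/dP2)(P2/Q1) = -1 * 24 / 51 = -8/17
Since Exy < 0, the goods are complements.

-8/17 (complements)


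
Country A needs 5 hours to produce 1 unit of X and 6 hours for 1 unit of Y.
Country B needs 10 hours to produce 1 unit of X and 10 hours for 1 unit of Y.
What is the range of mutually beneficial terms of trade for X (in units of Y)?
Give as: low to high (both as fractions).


Opportunity cost of X for Country A = hours_X / hours_Y = 5/6 = 5/6 units of Y
Opportunity cost of X for Country B = hours_X / hours_Y = 10/10 = 1 units of Y
Terms of trade must be between the two opportunity costs.
Range: 5/6 to 1

5/6 to 1


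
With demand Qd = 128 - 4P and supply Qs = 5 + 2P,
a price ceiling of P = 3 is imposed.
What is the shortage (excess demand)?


At P = 3:
Qd = 128 - 4*3 = 116
Qs = 5 + 2*3 = 11
Shortage = Qd - Qs = 116 - 11 = 105

105


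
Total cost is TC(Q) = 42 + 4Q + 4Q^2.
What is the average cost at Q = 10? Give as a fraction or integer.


TC(10) = 42 + 4*10 + 4*10^2
TC(10) = 42 + 40 + 400 = 482
AC = TC/Q = 482/10 = 241/5

241/5


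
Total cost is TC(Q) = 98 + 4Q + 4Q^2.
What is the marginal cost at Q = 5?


MC = dTC/dQ = 4 + 2*4*Q
At Q = 5:
MC = 4 + 8*5
MC = 4 + 40 = 44

44


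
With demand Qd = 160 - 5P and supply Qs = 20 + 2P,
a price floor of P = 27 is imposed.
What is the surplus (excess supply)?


At P = 27:
Qd = 160 - 5*27 = 25
Qs = 20 + 2*27 = 74
Surplus = Qs - Qd = 74 - 25 = 49

49


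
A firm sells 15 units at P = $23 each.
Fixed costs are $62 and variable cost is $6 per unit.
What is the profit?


Total Revenue = P * Q = 23 * 15 = $345
Total Cost = FC + VC*Q = 62 + 6*15 = $152
Profit = TR - TC = 345 - 152 = $193

$193


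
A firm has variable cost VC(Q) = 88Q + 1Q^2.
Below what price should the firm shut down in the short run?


AVC(Q) = VC(Q)/Q = 88 + 1Q
AVC is increasing in Q, so minimum AVC is at Q -> 0+.
Min AVC = 88
The firm should shut down if P < 88.

88


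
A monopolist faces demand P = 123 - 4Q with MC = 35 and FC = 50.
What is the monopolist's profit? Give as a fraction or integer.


MR = MC: 123 - 8Q = 35
Q* = 11
P* = 123 - 4*11 = 79
Profit = (P* - MC)*Q* - FC
= (79 - 35)*11 - 50
= 44*11 - 50
= 484 - 50 = 434

434


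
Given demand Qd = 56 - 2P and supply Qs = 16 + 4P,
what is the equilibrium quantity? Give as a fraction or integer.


First find equilibrium price:
56 - 2P = 16 + 4P
P* = 40/6 = 20/3
Then substitute into demand:
Q* = 56 - 2 * 20/3 = 128/3

128/3


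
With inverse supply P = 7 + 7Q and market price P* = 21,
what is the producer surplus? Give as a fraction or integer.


Minimum supply price (at Q=0): P_min = 7
Quantity supplied at P* = 21:
Q* = (21 - 7)/7 = 2
PS = (1/2) * Q* * (P* - P_min)
PS = (1/2) * 2 * (21 - 7)
PS = (1/2) * 2 * 14 = 14

14


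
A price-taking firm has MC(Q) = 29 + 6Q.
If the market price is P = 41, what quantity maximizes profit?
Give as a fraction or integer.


In perfect competition, profit is maximized where P = MC.
41 = 29 + 6Q
12 = 6Q
Q* = 12/6 = 2

2


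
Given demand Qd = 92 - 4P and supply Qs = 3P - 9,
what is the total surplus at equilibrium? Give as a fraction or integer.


Find equilibrium: 92 - 4P = 3P - 9
92 + 9 = 7P
P* = 101/7 = 101/7
Q* = 3*101/7 - 9 = 240/7
Inverse demand: P = 23 - Q/4, so P_max = 23
Inverse supply: P = 3 + Q/3, so P_min = 3
CS = (1/2) * 240/7 * (23 - 101/7) = 7200/49
PS = (1/2) * 240/7 * (101/7 - 3) = 9600/49
TS = CS + PS = 7200/49 + 9600/49 = 2400/7

2400/7


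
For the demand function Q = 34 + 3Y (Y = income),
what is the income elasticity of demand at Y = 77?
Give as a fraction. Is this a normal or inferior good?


dQ/dY = 3
At Y = 77: Q = 34 + 3*77 = 265
Ey = (dQ/dY)(Y/Q) = 3 * 77 / 265 = 231/265
Since Ey > 0, this is a normal good.

231/265 (normal good)


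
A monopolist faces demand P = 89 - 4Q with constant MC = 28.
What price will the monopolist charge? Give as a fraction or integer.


MR = 89 - 8Q
Set MR = MC: 89 - 8Q = 28
Q* = 61/8
Substitute into demand:
P* = 89 - 4*61/8 = 117/2

117/2


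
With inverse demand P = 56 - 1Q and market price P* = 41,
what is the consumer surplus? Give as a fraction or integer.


Maximum willingness to pay (at Q=0): P_max = 56
Quantity demanded at P* = 41:
Q* = (56 - 41)/1 = 15
CS = (1/2) * Q* * (P_max - P*)
CS = (1/2) * 15 * (56 - 41)
CS = (1/2) * 15 * 15 = 225/2

225/2


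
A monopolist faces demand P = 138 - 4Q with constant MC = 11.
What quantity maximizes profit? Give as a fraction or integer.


TR = P*Q = (138 - 4Q)Q = 138Q - 4Q^2
MR = dTR/dQ = 138 - 8Q
Set MR = MC:
138 - 8Q = 11
127 = 8Q
Q* = 127/8 = 127/8

127/8


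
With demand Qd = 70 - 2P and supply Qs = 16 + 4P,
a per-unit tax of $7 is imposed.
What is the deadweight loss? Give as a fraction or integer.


Pre-tax equilibrium quantity: Q* = 52
Post-tax equilibrium quantity: Q_tax = 128/3
Reduction in quantity: Q* - Q_tax = 28/3
DWL = (1/2) * tax * (Q* - Q_tax)
DWL = (1/2) * 7 * 28/3 = 98/3

98/3


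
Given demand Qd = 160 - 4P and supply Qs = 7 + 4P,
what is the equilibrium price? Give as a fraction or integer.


At equilibrium, Qd = Qs.
160 - 4P = 7 + 4P
160 - 7 = 4P + 4P
153 = 8P
P* = 153/8 = 153/8

153/8


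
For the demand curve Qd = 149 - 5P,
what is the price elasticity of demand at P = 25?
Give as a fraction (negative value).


dQ/dP = -5
At P = 25: Q = 149 - 5*25 = 24
E = (dQ/dP)(P/Q) = (-5)(25/24) = -125/24

-125/24


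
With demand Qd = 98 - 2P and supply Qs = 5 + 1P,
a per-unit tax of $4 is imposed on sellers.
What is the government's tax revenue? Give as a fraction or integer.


With tax on sellers, new supply: Qs' = 5 + 1(P - 4)
= 1 + 1P
New equilibrium quantity:
Q_new = 100/3
Tax revenue = tax * Q_new = 4 * 100/3 = 400/3

400/3


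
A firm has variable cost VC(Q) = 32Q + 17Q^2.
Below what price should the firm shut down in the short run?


AVC(Q) = VC(Q)/Q = 32 + 17Q
AVC is increasing in Q, so minimum AVC is at Q -> 0+.
Min AVC = 32
The firm should shut down if P < 32.

32


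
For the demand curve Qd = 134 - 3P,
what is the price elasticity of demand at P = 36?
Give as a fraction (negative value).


dQ/dP = -3
At P = 36: Q = 134 - 3*36 = 26
E = (dQ/dP)(P/Q) = (-3)(36/26) = -54/13

-54/13


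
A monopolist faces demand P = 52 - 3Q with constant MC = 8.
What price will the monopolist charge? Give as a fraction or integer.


MR = 52 - 6Q
Set MR = MC: 52 - 6Q = 8
Q* = 22/3
Substitute into demand:
P* = 52 - 3*22/3 = 30

30


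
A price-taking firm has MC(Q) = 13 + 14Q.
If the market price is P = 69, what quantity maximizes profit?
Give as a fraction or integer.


In perfect competition, profit is maximized where P = MC.
69 = 13 + 14Q
56 = 14Q
Q* = 56/14 = 4

4


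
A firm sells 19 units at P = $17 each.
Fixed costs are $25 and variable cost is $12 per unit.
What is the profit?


Total Revenue = P * Q = 17 * 19 = $323
Total Cost = FC + VC*Q = 25 + 12*19 = $253
Profit = TR - TC = 323 - 253 = $70

$70


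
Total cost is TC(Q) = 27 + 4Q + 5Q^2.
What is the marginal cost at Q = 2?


MC = dTC/dQ = 4 + 2*5*Q
At Q = 2:
MC = 4 + 10*2
MC = 4 + 20 = 24

24


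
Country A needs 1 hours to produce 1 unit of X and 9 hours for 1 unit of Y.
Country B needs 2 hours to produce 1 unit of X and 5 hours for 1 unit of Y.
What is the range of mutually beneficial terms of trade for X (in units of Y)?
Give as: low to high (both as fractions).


Opportunity cost of X for Country A = hours_X / hours_Y = 1/9 = 1/9 units of Y
Opportunity cost of X for Country B = hours_X / hours_Y = 2/5 = 2/5 units of Y
Terms of trade must be between the two opportunity costs.
Range: 1/9 to 2/5

1/9 to 2/5


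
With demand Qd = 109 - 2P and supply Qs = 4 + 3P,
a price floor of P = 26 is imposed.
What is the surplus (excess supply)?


At P = 26:
Qd = 109 - 2*26 = 57
Qs = 4 + 3*26 = 82
Surplus = Qs - Qd = 82 - 57 = 25

25


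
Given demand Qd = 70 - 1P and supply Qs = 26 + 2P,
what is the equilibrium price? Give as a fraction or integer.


At equilibrium, Qd = Qs.
70 - 1P = 26 + 2P
70 - 26 = 1P + 2P
44 = 3P
P* = 44/3 = 44/3

44/3


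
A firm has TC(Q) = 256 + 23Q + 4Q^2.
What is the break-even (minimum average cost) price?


AC(Q) = 256/Q + 23 + 4Q
To minimize: dAC/dQ = -256/Q^2 + 4 = 0
Q^2 = 256/4 = 64
Q* = 8
Min AC = 256/8 + 23 + 4*8
Min AC = 32 + 23 + 32 = 87

87


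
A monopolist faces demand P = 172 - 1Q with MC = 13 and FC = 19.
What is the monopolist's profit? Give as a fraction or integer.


MR = MC: 172 - 2Q = 13
Q* = 159/2
P* = 172 - 1*159/2 = 185/2
Profit = (P* - MC)*Q* - FC
= (185/2 - 13)*159/2 - 19
= 159/2*159/2 - 19
= 25281/4 - 19 = 25205/4

25205/4


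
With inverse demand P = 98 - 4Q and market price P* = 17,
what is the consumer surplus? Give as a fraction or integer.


Maximum willingness to pay (at Q=0): P_max = 98
Quantity demanded at P* = 17:
Q* = (98 - 17)/4 = 81/4
CS = (1/2) * Q* * (P_max - P*)
CS = (1/2) * 81/4 * (98 - 17)
CS = (1/2) * 81/4 * 81 = 6561/8

6561/8


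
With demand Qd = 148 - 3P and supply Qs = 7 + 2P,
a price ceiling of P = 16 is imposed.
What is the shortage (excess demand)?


At P = 16:
Qd = 148 - 3*16 = 100
Qs = 7 + 2*16 = 39
Shortage = Qd - Qs = 100 - 39 = 61

61


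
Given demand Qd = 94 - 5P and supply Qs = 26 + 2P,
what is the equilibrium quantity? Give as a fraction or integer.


First find equilibrium price:
94 - 5P = 26 + 2P
P* = 68/7 = 68/7
Then substitute into demand:
Q* = 94 - 5 * 68/7 = 318/7

318/7


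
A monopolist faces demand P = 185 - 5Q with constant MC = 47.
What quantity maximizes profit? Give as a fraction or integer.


TR = P*Q = (185 - 5Q)Q = 185Q - 5Q^2
MR = dTR/dQ = 185 - 10Q
Set MR = MC:
185 - 10Q = 47
138 = 10Q
Q* = 138/10 = 69/5

69/5


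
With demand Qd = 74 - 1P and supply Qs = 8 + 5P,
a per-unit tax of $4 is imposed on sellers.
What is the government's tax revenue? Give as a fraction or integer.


With tax on sellers, new supply: Qs' = 8 + 5(P - 4)
= 5P - 12
New equilibrium quantity:
Q_new = 179/3
Tax revenue = tax * Q_new = 4 * 179/3 = 716/3

716/3


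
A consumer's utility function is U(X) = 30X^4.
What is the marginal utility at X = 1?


MU = dU/dX = 30*4*X^(4-1)
MU = 120*X^3
At X = 1:
MU = 120 * 1^3
MU = 120 * 1 = 120

120


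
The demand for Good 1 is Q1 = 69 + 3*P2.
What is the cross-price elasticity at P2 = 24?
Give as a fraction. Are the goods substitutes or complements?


dQ1/dP2 = 3
At P2 = 24: Q1 = 69 + 3*24 = 141
Exy = (dQ1/dP2)(P2/Q1) = 3 * 24 / 141 = 24/47
Since Exy > 0, the goods are substitutes.

24/47 (substitutes)


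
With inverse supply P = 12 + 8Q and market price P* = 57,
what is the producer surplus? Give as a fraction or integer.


Minimum supply price (at Q=0): P_min = 12
Quantity supplied at P* = 57:
Q* = (57 - 12)/8 = 45/8
PS = (1/2) * Q* * (P* - P_min)
PS = (1/2) * 45/8 * (57 - 12)
PS = (1/2) * 45/8 * 45 = 2025/16

2025/16


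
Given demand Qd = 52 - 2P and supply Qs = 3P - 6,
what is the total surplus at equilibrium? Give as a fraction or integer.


Find equilibrium: 52 - 2P = 3P - 6
52 + 6 = 5P
P* = 58/5 = 58/5
Q* = 3*58/5 - 6 = 144/5
Inverse demand: P = 26 - Q/2, so P_max = 26
Inverse supply: P = 2 + Q/3, so P_min = 2
CS = (1/2) * 144/5 * (26 - 58/5) = 5184/25
PS = (1/2) * 144/5 * (58/5 - 2) = 3456/25
TS = CS + PS = 5184/25 + 3456/25 = 1728/5

1728/5


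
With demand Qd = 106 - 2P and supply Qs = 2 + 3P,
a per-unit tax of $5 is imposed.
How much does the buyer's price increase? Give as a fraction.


With a per-unit tax, the buyer's price increase depends on relative slopes.
Supply slope: d = 3, Demand slope: b = 2
Buyer's price increase = d * tax / (b + d)
= 3 * 5 / (2 + 3)
= 15 / 5 = 3

3


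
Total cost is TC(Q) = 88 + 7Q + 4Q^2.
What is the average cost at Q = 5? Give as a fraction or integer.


TC(5) = 88 + 7*5 + 4*5^2
TC(5) = 88 + 35 + 100 = 223
AC = TC/Q = 223/5 = 223/5

223/5


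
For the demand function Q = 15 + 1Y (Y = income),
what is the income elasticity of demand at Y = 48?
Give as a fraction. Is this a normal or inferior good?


dQ/dY = 1
At Y = 48: Q = 15 + 1*48 = 63
Ey = (dQ/dY)(Y/Q) = 1 * 48 / 63 = 16/21
Since Ey > 0, this is a normal good.

16/21 (normal good)


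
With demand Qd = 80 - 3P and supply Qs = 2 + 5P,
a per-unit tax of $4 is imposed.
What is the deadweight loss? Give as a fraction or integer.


Pre-tax equilibrium quantity: Q* = 203/4
Post-tax equilibrium quantity: Q_tax = 173/4
Reduction in quantity: Q* - Q_tax = 15/2
DWL = (1/2) * tax * (Q* - Q_tax)
DWL = (1/2) * 4 * 15/2 = 15

15
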